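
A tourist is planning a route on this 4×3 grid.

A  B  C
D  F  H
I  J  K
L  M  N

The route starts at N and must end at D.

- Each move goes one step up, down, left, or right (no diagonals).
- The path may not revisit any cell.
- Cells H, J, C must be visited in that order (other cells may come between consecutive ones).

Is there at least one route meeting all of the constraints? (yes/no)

no

Ignoring the required order, 9 revisit-free routes from N to D pass through all of H, J, and C; the waypoint orders that occur are J → H → C (7); H → C → J (2) — never H → J → C.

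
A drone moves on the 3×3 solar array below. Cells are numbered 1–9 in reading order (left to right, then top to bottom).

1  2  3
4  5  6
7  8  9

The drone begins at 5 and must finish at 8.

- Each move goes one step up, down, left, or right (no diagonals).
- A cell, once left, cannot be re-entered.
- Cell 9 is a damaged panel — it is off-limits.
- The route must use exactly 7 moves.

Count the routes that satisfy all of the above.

Need simple routes of exactly 7 moves from 5 to 8 (Manhattan distance 1, so 3 moves are spent on a detour and 3 undoing it).
Enumerating: 5 6 3 2 1 4 7 8.
That gives 1 route.

1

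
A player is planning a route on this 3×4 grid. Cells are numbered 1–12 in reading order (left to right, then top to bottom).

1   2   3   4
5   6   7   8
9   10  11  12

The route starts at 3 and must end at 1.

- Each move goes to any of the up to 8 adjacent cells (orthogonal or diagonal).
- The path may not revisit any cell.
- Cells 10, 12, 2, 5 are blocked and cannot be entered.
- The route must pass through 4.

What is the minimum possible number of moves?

Any route passes through 4 somewhere between 3 and 1. Summing Chebyshev distances along the two legs (3 → 4 → 1) gives a lower bound of 1 + 3 = 4 moves.
A route of 4 moves achieves this: 3 → 4 → 7 → 6 → 1.
Since 4 matches the lower bound, it is optimal.

4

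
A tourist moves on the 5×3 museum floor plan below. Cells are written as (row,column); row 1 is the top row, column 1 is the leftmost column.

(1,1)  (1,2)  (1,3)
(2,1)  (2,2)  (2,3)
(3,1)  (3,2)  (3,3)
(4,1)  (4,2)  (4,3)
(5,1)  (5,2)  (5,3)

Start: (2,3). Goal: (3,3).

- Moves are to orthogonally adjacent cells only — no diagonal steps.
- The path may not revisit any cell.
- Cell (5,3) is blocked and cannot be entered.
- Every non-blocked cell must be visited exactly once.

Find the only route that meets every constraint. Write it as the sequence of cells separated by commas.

Need to visit all 14 open cells exactly once, starting at (2,3) and ending at (3,3).
Route from (2,3): up 1 to (1,3), left 2 to (1,1), down 1 to (2,1), right 1 to (2,2), down 1 to (3,2), left 1 to (3,1), down 2 to (5,1), right 1 to (5,2), up 1 to (4,2), right 1 to (4,3), up 1 to (3,3) — 13 moves in all.
Check: all 14 open cells covered.

(2,3), (1,3), (1,2), (1,1), (2,1), (2,2), (3,2), (3,1), (4,1), (5,1), (5,2), (4,2), (4,3), (3,3)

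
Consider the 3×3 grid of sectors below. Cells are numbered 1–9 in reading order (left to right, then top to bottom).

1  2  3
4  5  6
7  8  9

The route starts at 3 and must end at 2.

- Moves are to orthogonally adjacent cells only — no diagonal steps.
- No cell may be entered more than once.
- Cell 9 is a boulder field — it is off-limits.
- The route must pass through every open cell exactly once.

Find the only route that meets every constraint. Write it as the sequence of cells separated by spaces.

3 6 5 8 7 4 1 2

Need to visit all 8 open cells exactly once, starting at 3 and ending at 2.
Cell 6 has only two open neighbours (3 and 5), so the path must pass straight through it: one of those is the cell it's entered from and the other is where it exits.
Route from 3: down to 6, left to 5, down to 8, left to 7, 2× up (reaching 1), right to 2 — 7 moves in all.
Check: all 8 open cells covered.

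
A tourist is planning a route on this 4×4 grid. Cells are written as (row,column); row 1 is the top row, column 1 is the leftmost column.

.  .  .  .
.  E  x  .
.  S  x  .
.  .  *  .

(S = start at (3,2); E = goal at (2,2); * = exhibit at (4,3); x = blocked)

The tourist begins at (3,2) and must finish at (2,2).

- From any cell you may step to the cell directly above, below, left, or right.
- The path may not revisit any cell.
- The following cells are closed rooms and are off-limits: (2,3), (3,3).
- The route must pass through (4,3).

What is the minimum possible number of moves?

Any route passes through (4,3) somewhere between (3,2) and (2,2). Summing Manhattan distances along the two legs ((3,2) → (4,3) → (2,2)) gives a lower bound of 2 + 3 = 5 moves.
The shortest route satisfying every rule uses 9 moves: (3,2) → (4,2) → (4,3) → (4,4) → (3,4) → (2,4) → (1,4) → (1,3) → (1,2) → (2,2).
The no-revisit rule (legs can't share cells) pushes the minimum above the 5-move bound; an exhaustive check rules out every length from 5 to 8 (on a 4-connected grid the length of any start-to-goal walk has the same parity as the Manhattan bound, so only lengths 5, 7, 9, … need checking), leaving 9 as the minimum.

9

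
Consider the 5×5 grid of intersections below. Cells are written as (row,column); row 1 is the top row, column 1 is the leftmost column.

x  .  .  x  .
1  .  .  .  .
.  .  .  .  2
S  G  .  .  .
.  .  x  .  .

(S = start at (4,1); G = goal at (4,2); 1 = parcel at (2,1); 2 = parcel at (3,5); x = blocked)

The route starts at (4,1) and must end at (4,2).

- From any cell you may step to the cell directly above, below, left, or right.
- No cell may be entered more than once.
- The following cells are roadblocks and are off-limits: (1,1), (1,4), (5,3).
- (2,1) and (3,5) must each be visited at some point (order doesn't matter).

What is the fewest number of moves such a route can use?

Any route passes through (2,1) and (3,5) in some order between (4,1) and (4,2). Summing Manhattan distances along each leg and taking the cheapest ordering ((4,1) → (2,1) → (3,5) → (4,2)) gives a lower bound of 2 + 5 + 4 = 11 moves.
A route of 11 moves achieves this: (4,1) → (3,1) → (2,1) → (2,2) → (3,2) → (3,3) → (3,4) → (3,5) → (4,5) → (4,4) → (4,3) → (4,2).
Since 11 matches the lower bound, it is optimal.

11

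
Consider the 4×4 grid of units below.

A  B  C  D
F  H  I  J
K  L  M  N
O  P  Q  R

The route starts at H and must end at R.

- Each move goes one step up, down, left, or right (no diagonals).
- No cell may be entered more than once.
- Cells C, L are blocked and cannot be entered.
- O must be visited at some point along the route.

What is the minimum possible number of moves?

6

Any route passes through O somewhere between H and R. Summing Manhattan distances along the two legs (H → O → R) gives a lower bound of 3 + 3 = 6 moves.
A route of 6 moves achieves this: H → F → K → O → P → Q → R.
Since 6 matches the lower bound, it is optimal.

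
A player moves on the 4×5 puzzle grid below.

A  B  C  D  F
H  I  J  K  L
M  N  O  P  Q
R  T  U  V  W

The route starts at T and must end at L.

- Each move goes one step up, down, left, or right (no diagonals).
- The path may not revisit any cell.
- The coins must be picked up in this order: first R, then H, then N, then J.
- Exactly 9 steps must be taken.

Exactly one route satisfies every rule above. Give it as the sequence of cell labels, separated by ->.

T -> R -> M -> H -> I -> N -> O -> J -> K -> L

The waypoints must appear in the order R, H, N, J, with no cell reused.
Route from T: left to R, 2× up (reaching H), right to I, down to N, right to O, up to J, 2× right (reaching L) — 9 moves in all.
Check: order respected (R at step 1, H at step 3, N at step 5, J at step 7); 9 moves as required.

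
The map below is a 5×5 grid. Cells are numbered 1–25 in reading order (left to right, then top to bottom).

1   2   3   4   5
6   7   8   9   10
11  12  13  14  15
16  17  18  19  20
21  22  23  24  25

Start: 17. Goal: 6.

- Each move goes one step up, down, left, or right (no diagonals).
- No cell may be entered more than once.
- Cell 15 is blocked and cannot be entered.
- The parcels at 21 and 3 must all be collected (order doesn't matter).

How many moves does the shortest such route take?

11

Any route passes through 21 and 3 in some order between 17 and 6. Summing Manhattan distances along each leg and taking the cheapest ordering (17 → 21 → 3 → 6) gives a lower bound of 2 + 6 + 3 = 11 moves.
A route of 11 moves achieves this: 17 → 22 → 21 → 16 → 11 → 12 → 7 → 8 → 3 → 2 → 1 → 6.
Since 11 matches the lower bound, it is optimal.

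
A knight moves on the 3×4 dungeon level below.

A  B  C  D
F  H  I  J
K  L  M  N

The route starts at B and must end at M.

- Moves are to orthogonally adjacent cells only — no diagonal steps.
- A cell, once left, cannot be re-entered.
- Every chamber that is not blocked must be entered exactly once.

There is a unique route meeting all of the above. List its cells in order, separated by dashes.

Need to visit all 12 open cells exactly once, starting at B and ending at M.
Route from B: left to A, 2× down (reaching K), right to L, up to H, right to I, up to C, right to D, 2× down (reaching N), left to M — 11 moves in all.
Check: all 12 open cells covered.

B - A - F - K - L - H - I - C - D - J - N - M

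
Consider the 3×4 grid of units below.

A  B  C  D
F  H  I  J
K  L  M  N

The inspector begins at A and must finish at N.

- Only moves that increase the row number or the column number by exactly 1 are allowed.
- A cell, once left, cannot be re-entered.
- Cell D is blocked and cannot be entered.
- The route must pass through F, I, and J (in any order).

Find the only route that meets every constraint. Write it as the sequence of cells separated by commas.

A, F, H, I, J, N

Moves only go right or down, so the column and row indices never decrease.
Route from A: down 1 to F, right 3 to J, down 1 to N — 5 moves in all.
Check: all required cells visited.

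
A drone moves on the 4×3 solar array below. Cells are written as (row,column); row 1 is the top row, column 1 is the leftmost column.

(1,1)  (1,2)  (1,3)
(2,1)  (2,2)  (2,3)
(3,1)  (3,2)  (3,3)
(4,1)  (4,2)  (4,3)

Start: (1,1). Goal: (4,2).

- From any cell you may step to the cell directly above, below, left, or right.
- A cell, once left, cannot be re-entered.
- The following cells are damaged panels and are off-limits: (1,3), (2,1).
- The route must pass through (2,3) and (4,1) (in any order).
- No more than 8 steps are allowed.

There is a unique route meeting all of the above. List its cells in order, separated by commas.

(1,1), (1,2), (2,2), (2,3), (3,3), (3,2), (3,1), (4,1), (4,2)

The budget equals the shortest possible length, so every move has to be on a shortest route through the required cells.
Route from (1,1): right to (1,2), down to (2,2), right to (2,3), down to (3,3), 2× left (reaching (3,1)), down to (4,1), right to (4,2) — 8 moves in all.
Check: all required cells visited; 8 ≤ 8 moves.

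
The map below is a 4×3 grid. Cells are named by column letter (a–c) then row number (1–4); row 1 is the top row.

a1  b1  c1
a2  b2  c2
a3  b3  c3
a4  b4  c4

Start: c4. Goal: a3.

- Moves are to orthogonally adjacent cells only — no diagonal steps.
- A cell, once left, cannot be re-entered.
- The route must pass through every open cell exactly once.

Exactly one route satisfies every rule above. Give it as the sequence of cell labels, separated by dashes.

Need to visit all 12 open cells exactly once, starting at c4 and ending at a3.
Cell a1 has only two open neighbours (a2 and b1), so the path must pass straight through it: one of those is the cell it's entered from and the other is where it exits.
Route from c4: up 3 to c1, left 2 to a1, down 1 to a2, right 1 to b2, down 2 to b4, left 1 to a4, up 1 to a3 — 11 moves in all.
Check: all 12 open cells covered.

c4 - c3 - c2 - c1 - b1 - a1 - a2 - b2 - b3 - b4 - a4 - a3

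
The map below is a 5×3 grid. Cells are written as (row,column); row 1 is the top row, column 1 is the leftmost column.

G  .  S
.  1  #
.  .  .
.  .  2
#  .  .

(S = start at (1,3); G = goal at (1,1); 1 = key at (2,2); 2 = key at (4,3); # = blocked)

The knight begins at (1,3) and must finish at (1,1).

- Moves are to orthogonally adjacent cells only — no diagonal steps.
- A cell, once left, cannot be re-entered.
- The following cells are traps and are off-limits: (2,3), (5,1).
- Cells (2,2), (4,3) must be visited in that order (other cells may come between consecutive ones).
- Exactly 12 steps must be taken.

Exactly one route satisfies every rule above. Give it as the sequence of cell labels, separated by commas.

The waypoints must appear in the order (2,2), (4,3), with no cell reused.
Route from (1,3): left to (1,2), 2× down (reaching (3,2)), right to (3,3), 2× down (reaching (5,3)), left to (5,2), up to (4,2), left to (4,1), 3× up (reaching (1,1)) — 12 moves in all.
Check: order respected (1 at step 2, 2 at step 5); 12 moves as required.

(1,3), (1,2), (2,2), (3,2), (3,3), (4,3), (5,3), (5,2), (4,2), (4,1), (3,1), (2,1), (1,1)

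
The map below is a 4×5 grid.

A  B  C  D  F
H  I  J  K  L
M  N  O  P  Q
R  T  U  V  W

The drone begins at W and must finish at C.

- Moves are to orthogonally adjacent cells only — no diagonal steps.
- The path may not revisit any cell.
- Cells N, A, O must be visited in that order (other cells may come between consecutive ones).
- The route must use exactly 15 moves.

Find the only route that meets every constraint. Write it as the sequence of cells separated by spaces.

W V U T N M H A B I J O P K D C

The waypoints must appear in the order N, A, O, with no cell reused.
Route from W: 3× left (reaching T), up to N, left to M, 2× up (reaching A), right to B, down to I, right to J, down to O, right to P, 2× up (reaching D), left to C — 15 moves in all.
Check: order respected (N at step 4, A at step 7, O at step 11); 15 moves as required.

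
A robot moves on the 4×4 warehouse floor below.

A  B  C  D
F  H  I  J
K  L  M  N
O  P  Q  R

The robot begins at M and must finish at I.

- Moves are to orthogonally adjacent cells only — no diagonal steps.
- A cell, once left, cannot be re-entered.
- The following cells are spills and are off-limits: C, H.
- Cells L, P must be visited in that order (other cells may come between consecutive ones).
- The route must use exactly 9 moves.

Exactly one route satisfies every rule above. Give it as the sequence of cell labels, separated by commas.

M, L, K, O, P, Q, R, N, J, I

The waypoints must appear in the order L, P, with no cell reused.
Route from M: left 2 to K, down 1 to O, right 3 to R, up 2 to J, left 1 to I — 9 moves in all.
Check: order respected (L at step 1, P at step 4); 9 moves as required.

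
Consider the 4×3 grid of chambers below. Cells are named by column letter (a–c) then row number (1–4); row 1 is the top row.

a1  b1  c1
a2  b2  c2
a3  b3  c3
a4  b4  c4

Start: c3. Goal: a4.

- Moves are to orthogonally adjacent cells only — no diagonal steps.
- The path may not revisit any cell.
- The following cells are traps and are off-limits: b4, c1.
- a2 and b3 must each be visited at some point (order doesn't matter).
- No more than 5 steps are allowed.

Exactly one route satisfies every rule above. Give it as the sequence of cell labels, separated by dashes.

Any route must reach a2 and b3 and still end at a4 within 5 moves, so the order of the required stops is forced.
Route from c3: left 1 to b3, up 1 to b2, left 1 to a2, down 2 to a4 — 5 moves in all.
Check: all required cells visited; 5 ≤ 5 moves.

c3 - b3 - b2 - a2 - a3 - a4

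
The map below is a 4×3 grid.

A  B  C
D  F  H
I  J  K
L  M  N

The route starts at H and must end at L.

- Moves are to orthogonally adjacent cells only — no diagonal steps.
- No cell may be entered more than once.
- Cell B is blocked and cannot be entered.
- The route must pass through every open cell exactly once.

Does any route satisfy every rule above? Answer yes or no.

no

Cell A has only one open neighbour but is neither the start nor the goal, so a Hamiltonian route would have to both enter and leave it through the same neighbour — impossible without revisiting.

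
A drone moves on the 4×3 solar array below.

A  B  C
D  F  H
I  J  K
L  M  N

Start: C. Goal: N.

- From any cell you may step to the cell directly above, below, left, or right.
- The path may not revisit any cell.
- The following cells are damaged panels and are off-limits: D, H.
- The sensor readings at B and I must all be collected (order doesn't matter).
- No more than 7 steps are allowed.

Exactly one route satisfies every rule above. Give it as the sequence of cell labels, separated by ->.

C -> B -> F -> J -> I -> L -> M -> N

The budget equals the shortest possible length, so every move has to be on a shortest route through the required cells.
Route from C: left to B, 2× down (reaching J), left to I, down to L, 2× right (reaching N) — 7 moves in all.
Check: all required cells visited; 7 ≤ 7 moves.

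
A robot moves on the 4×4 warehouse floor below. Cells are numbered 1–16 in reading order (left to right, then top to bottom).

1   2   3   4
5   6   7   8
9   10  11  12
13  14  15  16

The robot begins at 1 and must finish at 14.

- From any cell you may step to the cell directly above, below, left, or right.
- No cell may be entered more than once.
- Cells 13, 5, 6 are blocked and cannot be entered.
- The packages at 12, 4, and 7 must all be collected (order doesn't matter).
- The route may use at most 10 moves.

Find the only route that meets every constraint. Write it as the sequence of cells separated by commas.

1, 2, 3, 4, 8, 7, 11, 12, 16, 15, 14

The budget equals the shortest possible length, so every move has to be on a shortest route through the required cells.
Route from 1: 3× right (reaching 4), down to 8, left to 7, down to 11, right to 12, down to 16, 2× left (reaching 14) — 10 moves in all.
Check: all required cells visited; 10 ≤ 10 moves.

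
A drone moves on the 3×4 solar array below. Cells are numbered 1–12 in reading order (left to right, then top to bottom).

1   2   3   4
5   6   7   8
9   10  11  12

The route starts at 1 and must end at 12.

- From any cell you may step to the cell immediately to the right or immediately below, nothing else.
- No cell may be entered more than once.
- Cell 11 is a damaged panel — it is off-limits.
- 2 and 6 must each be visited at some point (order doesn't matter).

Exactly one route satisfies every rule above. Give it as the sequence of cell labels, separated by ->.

1 -> 2 -> 6 -> 7 -> 8 -> 12

Moves only go right or down, so the column and row indices never decrease.
Route from 1: right 1 to 2, down 1 to 6, right 2 to 8, down 1 to 12 — 5 moves in all.
Check: all required cells visited.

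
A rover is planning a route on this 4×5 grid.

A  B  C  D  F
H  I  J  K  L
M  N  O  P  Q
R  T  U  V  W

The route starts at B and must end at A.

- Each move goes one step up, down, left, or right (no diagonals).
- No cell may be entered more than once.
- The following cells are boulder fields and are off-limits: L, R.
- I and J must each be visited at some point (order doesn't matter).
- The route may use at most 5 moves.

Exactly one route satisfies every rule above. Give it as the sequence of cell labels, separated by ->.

B -> C -> J -> I -> H -> A

The 5-move cap with required stops at I, J leaves no slack for detours.
Route from B: right 1 to C, down 1 to J, left 2 to H, up 1 to A — 5 moves in all.
Check: all required cells visited; 5 ≤ 5 moves.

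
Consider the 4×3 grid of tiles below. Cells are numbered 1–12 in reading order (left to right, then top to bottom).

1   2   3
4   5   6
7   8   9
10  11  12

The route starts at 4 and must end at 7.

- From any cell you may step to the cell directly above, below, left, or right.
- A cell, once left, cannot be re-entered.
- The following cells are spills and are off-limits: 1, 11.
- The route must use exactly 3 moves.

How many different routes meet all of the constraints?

1

Need simple routes of exactly 3 moves from 4 to 7 (Manhattan distance 1, so 1 moves are spent on a detour and 1 undoing it).
Enumerating: 4 5 8 7.
That gives 1 route.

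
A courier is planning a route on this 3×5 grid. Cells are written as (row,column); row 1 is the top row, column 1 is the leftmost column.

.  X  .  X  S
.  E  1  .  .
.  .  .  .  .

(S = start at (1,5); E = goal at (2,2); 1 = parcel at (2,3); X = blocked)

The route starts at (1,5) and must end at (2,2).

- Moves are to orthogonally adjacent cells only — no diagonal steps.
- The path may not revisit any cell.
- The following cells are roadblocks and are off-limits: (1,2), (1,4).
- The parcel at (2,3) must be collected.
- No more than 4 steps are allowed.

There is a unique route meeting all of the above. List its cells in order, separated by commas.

The budget equals the shortest possible length, so every move has to be on a shortest route through the required cells.
Route from (1,5): down to (2,5), 3× left (reaching (2,2)) — 4 moves in all.
Check: all required cells visited; 4 ≤ 4 moves.

(1,5), (2,5), (2,4), (2,3), (2,2)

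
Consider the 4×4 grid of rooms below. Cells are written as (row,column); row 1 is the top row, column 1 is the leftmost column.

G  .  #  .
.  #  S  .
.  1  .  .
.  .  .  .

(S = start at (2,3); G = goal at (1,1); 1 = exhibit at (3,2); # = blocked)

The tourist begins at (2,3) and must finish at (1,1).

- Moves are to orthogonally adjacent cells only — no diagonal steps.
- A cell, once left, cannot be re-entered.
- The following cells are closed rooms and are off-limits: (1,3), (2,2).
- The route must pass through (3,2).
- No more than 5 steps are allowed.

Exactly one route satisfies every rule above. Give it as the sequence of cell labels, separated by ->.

(2,3) -> (3,3) -> (3,2) -> (3,1) -> (2,1) -> (1,1)

Any route must reach (3,2) and still end at (1,1) within 5 moves, so the order of the required stops is forced.
Route from (2,3): down 1 to (3,3), left 2 to (3,1), up 2 to (1,1) — 5 moves in all.
Check: all required cells visited; 5 ≤ 5 moves.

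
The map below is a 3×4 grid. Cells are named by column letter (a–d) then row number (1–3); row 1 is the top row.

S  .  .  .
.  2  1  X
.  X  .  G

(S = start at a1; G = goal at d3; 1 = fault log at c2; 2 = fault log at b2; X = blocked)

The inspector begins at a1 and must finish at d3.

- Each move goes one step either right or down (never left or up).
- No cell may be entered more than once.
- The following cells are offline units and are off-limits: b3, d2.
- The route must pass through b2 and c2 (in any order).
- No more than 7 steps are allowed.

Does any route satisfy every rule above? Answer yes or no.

One route that works: a1 → a2 → b2 → c2 → c3 → d3.

yes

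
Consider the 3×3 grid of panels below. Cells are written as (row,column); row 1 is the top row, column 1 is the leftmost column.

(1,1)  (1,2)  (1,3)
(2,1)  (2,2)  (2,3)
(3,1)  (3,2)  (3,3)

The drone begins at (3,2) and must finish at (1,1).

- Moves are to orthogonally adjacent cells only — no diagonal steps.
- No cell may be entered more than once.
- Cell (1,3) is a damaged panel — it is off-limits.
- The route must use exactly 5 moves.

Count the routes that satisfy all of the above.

3

Need simple routes of exactly 5 moves from (3,2) to (1,1) (Manhattan distance 3, so 1 moves are spent on a detour and 1 undoing it).
Enumerating: (3,2) (3,1) (2,1) (2,2) (1,2) (1,1) | (3,2) (3,3) (2,3) (2,2) (1,2) (1,1) | (3,2) (3,3) (2,3) (2,2) (2,1) (1,1).
That gives 3 routes.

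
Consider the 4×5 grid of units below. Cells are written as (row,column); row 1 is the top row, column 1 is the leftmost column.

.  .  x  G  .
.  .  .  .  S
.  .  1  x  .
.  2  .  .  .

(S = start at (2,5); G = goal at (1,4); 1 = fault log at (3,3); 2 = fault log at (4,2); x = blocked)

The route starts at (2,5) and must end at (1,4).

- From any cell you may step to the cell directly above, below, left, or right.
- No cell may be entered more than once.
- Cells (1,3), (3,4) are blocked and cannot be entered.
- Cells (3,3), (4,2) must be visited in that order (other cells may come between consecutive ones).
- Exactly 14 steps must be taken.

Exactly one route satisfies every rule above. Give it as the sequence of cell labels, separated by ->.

(2,5) -> (3,5) -> (4,5) -> (4,4) -> (4,3) -> (3,3) -> (3,2) -> (4,2) -> (4,1) -> (3,1) -> (2,1) -> (2,2) -> (2,3) -> (2,4) -> (1,4)

The waypoints must appear in the order (3,3), (4,2), with no cell reused.
Route from (2,5): down 2 to (4,5), left 2 to (4,3), up 1 to (3,3), left 1 to (3,2), down 1 to (4,2), left 1 to (4,1), up 2 to (2,1), right 3 to (2,4), up 1 to (1,4) — 14 moves in all.
Check: order respected (1 at step 5, 2 at step 7); 14 moves as required.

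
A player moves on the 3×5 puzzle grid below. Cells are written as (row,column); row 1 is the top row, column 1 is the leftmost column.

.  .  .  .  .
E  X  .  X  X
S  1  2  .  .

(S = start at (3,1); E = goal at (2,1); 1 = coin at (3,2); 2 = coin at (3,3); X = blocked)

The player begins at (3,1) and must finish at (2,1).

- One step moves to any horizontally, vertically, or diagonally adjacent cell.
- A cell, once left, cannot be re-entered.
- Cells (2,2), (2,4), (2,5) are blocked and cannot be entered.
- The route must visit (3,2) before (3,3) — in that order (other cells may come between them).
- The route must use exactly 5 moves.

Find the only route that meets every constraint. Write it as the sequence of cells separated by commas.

The waypoints must appear in the order (3,2), (3,3), with no cell reused.
Route from (3,1): 2× right (reaching (3,3)), up to (2,3), up-left to (1,2), down-left to (2,1) — 5 moves in all.
Check: order respected (1 at step 1, 2 at step 2); 5 moves as required.

(3,1), (3,2), (3,3), (2,3), (1,2), (2,1)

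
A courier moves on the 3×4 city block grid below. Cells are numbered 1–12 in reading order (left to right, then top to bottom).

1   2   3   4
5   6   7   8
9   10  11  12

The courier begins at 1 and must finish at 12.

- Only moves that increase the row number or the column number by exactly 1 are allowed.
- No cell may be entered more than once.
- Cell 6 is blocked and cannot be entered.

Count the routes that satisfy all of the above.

4

A right/down-only route from 1 to 12 makes exactly 2 down-moves and 3 right-moves in some order.
With no other constraints that would be C(5,2) = 10 routes.
Subtract routes through each blocked cell (inclusion–exclusion for overlaps): − through 6: 6 → 4.
That gives 4 routes.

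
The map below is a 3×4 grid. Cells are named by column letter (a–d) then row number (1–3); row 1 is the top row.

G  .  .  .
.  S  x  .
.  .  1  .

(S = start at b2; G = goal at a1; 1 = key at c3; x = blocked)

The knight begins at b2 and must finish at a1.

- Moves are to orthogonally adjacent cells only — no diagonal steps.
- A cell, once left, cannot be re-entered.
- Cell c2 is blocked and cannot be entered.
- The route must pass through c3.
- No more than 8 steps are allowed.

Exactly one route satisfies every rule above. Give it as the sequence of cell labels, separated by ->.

Any route must reach c3 and still end at a1 within 8 moves, so the order of the required stops is forced.
Route from b2: down to b3, 2× right (reaching d3), 2× up (reaching d1), 3× left (reaching a1) — 8 moves in all.
Check: all required cells visited; 8 ≤ 8 moves.

b2 -> b3 -> c3 -> d3 -> d2 -> d1 -> c1 -> b1 -> a1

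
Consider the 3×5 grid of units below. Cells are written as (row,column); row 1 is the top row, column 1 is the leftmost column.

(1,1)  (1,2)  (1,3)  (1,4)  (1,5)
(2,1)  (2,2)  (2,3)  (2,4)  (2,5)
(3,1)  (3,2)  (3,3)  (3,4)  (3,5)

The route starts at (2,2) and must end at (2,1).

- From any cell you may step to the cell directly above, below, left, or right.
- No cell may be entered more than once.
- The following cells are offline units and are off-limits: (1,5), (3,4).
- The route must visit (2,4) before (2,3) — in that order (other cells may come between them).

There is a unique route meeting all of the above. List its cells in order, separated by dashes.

The waypoints must appear in the order (2,4), (2,3), with no cell reused.
Route from (2,2): up 1 to (1,2), right 2 to (1,4), down 1 to (2,4), left 1 to (2,3), down 1 to (3,3), left 2 to (3,1), up 1 to (2,1) — 9 moves in all.
Check: order respected ((2,4) at step 4, (2,3) at step 5).

(2,2) - (1,2) - (1,3) - (1,4) - (2,4) - (2,3) - (3,3) - (3,2) - (3,1) - (2,1)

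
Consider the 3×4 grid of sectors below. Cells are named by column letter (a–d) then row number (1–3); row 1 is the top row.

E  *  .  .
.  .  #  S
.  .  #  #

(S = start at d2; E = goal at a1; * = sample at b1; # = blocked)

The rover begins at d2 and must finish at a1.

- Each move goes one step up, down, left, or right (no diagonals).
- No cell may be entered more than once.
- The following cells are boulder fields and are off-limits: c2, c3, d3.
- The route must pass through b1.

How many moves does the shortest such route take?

4

Any route passes through b1 somewhere between d2 and a1. Summing Manhattan distances along the two legs (d2 → b1 → a1) gives a lower bound of 3 + 1 = 4 moves.
A route of 4 moves achieves this: d2 → d1 → c1 → b1 → a1.
Since 4 matches the lower bound, it is optimal.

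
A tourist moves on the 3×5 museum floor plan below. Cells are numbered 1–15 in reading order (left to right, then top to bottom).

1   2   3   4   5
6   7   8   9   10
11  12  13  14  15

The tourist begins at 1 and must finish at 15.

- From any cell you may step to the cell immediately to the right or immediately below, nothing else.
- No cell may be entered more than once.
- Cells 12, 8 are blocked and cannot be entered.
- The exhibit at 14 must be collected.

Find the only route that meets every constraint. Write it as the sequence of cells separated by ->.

Moves only go right or down, so the column and row indices never decrease.
Route from 1: right 3 to 4, down 2 to 14, right 1 to 15 — 6 moves in all.
Check: all required cells visited.

1 -> 2 -> 3 -> 4 -> 9 -> 14 -> 15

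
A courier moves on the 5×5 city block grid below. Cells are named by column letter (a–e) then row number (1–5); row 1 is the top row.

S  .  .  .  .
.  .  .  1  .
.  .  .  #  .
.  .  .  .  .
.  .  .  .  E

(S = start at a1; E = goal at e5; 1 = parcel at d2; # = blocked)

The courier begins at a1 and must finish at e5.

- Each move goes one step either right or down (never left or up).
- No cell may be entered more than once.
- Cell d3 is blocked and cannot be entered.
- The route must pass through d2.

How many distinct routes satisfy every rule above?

4

A right/down-only route from a1 to e5 makes exactly 4 down-moves and 4 right-moves in some order.
With no other constraints that would be C(8,4) = 70 routes.
Split at d2 and multiply the segment counts (each segment already excludes blocked cells): a1→d2: 4; d2→e5: 1; product = 4.
That gives 4 routes.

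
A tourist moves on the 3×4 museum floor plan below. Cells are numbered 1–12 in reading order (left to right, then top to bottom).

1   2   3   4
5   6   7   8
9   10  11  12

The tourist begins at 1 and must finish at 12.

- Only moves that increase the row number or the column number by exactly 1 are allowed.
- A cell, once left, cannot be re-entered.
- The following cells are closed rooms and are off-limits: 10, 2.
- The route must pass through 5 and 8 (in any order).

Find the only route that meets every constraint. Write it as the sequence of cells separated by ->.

Moves only go right or down, so the column and row indices never decrease.
Route from 1: down to 5, 3× right (reaching 8), down to 12 — 5 moves in all.
Check: all required cells visited.

1 -> 5 -> 6 -> 7 -> 8 -> 12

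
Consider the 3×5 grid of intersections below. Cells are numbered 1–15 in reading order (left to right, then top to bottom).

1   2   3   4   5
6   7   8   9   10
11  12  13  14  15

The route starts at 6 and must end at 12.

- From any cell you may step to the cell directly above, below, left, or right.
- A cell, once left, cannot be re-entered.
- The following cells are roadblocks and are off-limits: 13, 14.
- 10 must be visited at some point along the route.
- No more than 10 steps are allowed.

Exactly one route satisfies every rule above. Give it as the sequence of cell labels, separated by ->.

6 -> 1 -> 2 -> 3 -> 4 -> 5 -> 10 -> 9 -> 8 -> 7 -> 12

Any route must reach 10 and still end at 12 within 10 moves, so the order of the required stops is forced.
Route from 6: up 1 to 1, right 4 to 5, down 1 to 10, left 3 to 7, down 1 to 12 — 10 moves in all.
Check: all required cells visited; 10 ≤ 10 moves.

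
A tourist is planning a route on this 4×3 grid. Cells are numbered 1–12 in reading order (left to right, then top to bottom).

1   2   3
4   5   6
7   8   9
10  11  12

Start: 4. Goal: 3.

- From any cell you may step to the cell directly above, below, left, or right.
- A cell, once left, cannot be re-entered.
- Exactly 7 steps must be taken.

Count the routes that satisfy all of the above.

Need simple routes of exactly 7 moves from 4 to 3 (Manhattan distance 3, so 2 moves are spent on a detour and 2 undoing it).
Enumerating: 4 1 2 5 8 9 6 3 | 4 7 10 11 8 5 2 3 | 4 7 10 11 8 5 6 3 | 4 7 10 11 8 9 6 3 | 4 7 10 11 12 9 6 3 | 4 7 8 11 12 9 6 3 | 4 7 8 9 6 5 2 3 | 4 5 8 11 12 9 6 3.
That gives 8 routes.

8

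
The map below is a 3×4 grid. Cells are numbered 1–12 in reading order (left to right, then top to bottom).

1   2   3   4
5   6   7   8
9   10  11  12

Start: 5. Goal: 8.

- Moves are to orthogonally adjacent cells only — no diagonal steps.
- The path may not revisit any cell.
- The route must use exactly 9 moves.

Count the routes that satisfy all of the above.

4

Need simple routes of exactly 9 moves from 5 to 8 (Manhattan distance 3, so 3 moves are spent on a detour and 3 undoing it).
Enumerating: 5 1 2 6 10 11 7 3 4 8 | 5 1 2 3 7 6 10 11 12 8 | 5 9 10 6 2 3 7 11 12 8 | 5 9 10 11 7 6 2 3 4 8.
That gives 4 routes.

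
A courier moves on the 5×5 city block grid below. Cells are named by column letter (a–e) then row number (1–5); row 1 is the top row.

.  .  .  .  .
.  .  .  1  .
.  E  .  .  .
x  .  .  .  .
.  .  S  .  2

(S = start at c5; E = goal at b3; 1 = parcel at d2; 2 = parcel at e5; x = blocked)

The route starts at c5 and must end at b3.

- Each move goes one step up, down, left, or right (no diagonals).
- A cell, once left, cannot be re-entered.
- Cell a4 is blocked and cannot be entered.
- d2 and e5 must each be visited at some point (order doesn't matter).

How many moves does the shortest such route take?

Any route passes through d2 and e5 in some order between c5 and b3. Summing Manhattan distances along each leg and taking the cheapest ordering (c5 → e5 → d2 → b3) gives a lower bound of 2 + 4 + 3 = 9 moves.
A route of 9 moves achieves this: c5 → d5 → e5 → e4 → e3 → e2 → d2 → d3 → c3 → b3.
Since 9 matches the lower bound, it is optimal.

9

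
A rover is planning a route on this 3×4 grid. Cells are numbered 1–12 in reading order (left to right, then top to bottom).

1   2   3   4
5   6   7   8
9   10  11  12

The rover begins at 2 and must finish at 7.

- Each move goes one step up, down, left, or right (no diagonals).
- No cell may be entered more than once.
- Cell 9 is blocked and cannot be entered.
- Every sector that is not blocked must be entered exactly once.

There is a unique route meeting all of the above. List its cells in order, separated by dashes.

Need to visit all 11 open cells exactly once, starting at 2 and ending at 7.
Cell 1 has only two open neighbours (5 and 2), so the path must pass straight through it: one of those is the cell it's entered from and the other is where it exits.
Route from 2: left 1 to 1, down 1 to 5, right 1 to 6, down 1 to 10, right 2 to 12, up 2 to 4, left 1 to 3, down 1 to 7 — 10 moves in all.
Check: all 11 open cells covered.

2 - 1 - 5 - 6 - 10 - 11 - 12 - 8 - 4 - 3 - 7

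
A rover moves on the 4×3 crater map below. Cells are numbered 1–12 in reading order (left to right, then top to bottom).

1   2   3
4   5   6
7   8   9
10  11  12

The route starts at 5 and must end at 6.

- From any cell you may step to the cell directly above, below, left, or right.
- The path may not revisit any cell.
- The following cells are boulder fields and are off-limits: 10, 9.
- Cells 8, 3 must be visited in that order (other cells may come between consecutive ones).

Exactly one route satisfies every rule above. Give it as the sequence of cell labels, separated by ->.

5 -> 8 -> 7 -> 4 -> 1 -> 2 -> 3 -> 6

The waypoints must appear in the order 8, 3, with no cell reused.
Route from 5: down 1 to 8, left 1 to 7, up 2 to 1, right 2 to 3, down 1 to 6 — 7 moves in all.
Check: order respected (8 at step 1, 3 at step 6).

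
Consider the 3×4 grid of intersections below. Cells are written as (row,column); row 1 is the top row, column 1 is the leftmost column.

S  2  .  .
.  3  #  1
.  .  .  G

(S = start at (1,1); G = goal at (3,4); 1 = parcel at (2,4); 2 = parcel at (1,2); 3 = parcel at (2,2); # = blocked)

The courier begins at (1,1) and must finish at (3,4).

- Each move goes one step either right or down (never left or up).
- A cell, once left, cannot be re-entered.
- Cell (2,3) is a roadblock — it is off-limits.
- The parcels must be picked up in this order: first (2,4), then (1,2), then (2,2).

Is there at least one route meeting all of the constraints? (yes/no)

(1,2) lies above (2,4), so going from (2,4) to (1,2) would need an upward move — but moves only go right/down, so (2,4) cannot be visited before (1,2).

no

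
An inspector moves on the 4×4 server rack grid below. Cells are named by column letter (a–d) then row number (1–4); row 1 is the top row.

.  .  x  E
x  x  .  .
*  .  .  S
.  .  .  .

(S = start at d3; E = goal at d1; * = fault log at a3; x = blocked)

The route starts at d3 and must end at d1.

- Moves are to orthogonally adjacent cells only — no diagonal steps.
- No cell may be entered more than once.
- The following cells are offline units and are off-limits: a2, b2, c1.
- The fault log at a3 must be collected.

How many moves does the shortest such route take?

Any route passes through a3 somewhere between d3 and d1. Summing Manhattan distances along the two legs (d3 → a3 → d1) gives a lower bound of 3 + 5 = 8 moves.
The shortest route satisfying every rule uses 10 moves: d3 → d4 → c4 → b4 → a4 → a3 → b3 → c3 → c2 → d2 → d1.
The bound of 8 isn't tight here; checking systematically, no route of length 8 through 9 satisfies every constraint, so 10 is the minimum.

10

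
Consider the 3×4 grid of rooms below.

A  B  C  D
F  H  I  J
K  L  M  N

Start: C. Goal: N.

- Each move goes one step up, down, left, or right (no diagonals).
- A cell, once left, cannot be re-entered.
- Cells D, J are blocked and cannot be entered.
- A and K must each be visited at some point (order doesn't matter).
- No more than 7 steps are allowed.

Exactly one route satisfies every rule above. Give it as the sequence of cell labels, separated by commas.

C, B, A, F, K, L, M, N

Any route must reach A and K and still end at N within 7 moves, so the order of the required stops is forced.
Route from C: 2× left (reaching A), 2× down (reaching K), 3× right (reaching N) — 7 moves in all.
Check: all required cells visited; 7 ≤ 7 moves.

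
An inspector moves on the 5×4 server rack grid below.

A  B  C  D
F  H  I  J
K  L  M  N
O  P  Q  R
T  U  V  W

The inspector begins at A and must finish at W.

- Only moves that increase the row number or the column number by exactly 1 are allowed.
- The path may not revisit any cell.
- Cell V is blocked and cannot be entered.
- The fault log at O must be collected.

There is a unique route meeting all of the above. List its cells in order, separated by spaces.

Moves only go right or down, so the column and row indices never decrease.
Route from A: 3× down (reaching O), 3× right (reaching R), down to W — 7 moves in all.
Check: all required cells visited.

A F K O P Q R W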